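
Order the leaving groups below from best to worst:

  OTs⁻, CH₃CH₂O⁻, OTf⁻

The more stable X⁻ (or X) is on its own — i.e. the weaker a base it is — the better a leaving group it makes.
OTf⁻: pKₐ(CF₃SO₃H (triflic acid)) ≈ -14
OTs⁻: pKₐ(p-CH₃C₆H₄SO₃H (TsOH)) ≈ -2.8
CH₃CH₂O⁻: pKₐ(CH₃CH₂OH) ≈ 16

OTf⁻ > OTs⁻ > CH₃CH₂O⁻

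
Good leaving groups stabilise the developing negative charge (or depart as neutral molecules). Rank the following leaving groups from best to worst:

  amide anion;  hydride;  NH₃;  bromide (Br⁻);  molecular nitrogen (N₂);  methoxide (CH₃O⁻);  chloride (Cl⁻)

molecular nitrogen (N₂) > bromide (Br⁻) > chloride (Cl⁻) > NH₃ > methoxide (CH₃O⁻) > hydride > amide anion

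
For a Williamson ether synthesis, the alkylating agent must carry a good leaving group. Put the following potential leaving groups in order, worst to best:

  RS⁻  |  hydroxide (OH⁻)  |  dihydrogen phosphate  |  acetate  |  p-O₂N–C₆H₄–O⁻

hydroxide (OH⁻) < RS⁻ < p-O₂N–C₆H₄–O⁻ < acetate < dihydrogen phosphate

A good leaving group is a weak base: the lower the pKₐ of its conjugate acid, the more readily it departs.
dihydrogen phosphate: pKₐ(H₃PO₄) ≈ 2.1 — moderate base; biological leaving group after further activation
acetate: pKₐ(CH₃COOH) ≈ 4.8 — resonance-stabilised but still a weak base
p-O₂N–C₆H₄–O⁻: pKₐ(p-nitrophenol) ≈ 7.2
RS⁻: pKₐ(RSH (a thiol)) ≈ 10.5
hydroxide (OH⁻): pKₐ(H₂O) ≈ 15.7
Reversing gives the worst-to-best order requested.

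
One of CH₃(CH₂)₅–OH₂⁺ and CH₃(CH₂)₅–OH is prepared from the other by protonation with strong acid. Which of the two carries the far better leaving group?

CH₃(CH₂)₅–OH₂⁺

From CH₃(CH₂)₅–OH the departing group would be OH⁻ (pKₐ(H₂O) ≈ 15.7). Strong base; essentially never leaves without prior activation.
From CH₃(CH₂)₅–OH₂⁺ the leaving group is H₂O (pKₐ(H₃O⁺) ≈ -1.7). Neutral; leaves from a protonated alcohol (R–OH₂⁺).
Protonation with strong acid works by converting the leaving group from hydroxide to neutral water, making CH₃(CH₂)₅–OH₂⁺ enormously more reactive.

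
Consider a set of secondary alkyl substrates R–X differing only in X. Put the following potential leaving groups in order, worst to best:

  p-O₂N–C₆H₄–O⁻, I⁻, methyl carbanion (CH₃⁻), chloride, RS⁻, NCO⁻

methyl carbanion (CH₃⁻) < RS⁻ < p-O₂N–C₆H₄–O⁻ < NCO⁻ < chloride < I⁻

I⁻: pKₐ(HI) ≈ -10
chloride: pKₐ(HCl) ≈ -7
NCO⁻: pKₐ(HOCN) ≈ 3.5
p-O₂N–C₆H₄–O⁻: pKₐ(p-nitrophenol) ≈ 7.2 — nitro group delocalises the charge; the classic chromogenic LG
RS⁻: pKₐ(RSH (a thiol)) ≈ 10.5 — moderately basic; rarely leaves without activation
methyl carbanion (CH₃⁻): pKₐ(CH₄) ≈ 48 — unstabilised carbanion; the worst conceivable leaving group
The question asks for worst first, so the sequence is read in increasing leaving-group ability.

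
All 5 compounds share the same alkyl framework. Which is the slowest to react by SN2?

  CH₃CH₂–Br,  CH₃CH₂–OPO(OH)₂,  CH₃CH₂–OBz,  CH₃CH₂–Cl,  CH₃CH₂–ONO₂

With the same alkyl group throughout, only the leaving group differentiates the rates.
The more stable X⁻ (or X) is on its own — i.e. the weaker a base it is — the better a leaving group it makes.
CH₃CH₂–Br loses Br⁻: pKₐ(HBr) ≈ -9
CH₃CH₂–Cl loses Cl⁻: pKₐ(HCl) ≈ -7
CH₃CH₂–ONO₂ loses NO₃⁻: pKₐ(HNO₃) ≈ -1.3
CH₃CH₂–OPO(OH)₂ loses H₂PO₄⁻: pKₐ(H₃PO₄) ≈ 2.1
CH₃CH₂–OBz loses PhCOO⁻: pKₐ(C₆H₅COOH) ≈ 4.2

CH₃CH₂–OBz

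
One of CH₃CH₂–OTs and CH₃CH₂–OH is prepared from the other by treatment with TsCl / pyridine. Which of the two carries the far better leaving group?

CH₃CH₂–OTs

From CH₃CH₂–OH the departing group would be OH⁻ (pKₐ(H₂O) ≈ 15.7). Strong base; essentially never leaves without prior activation.
From CH₃CH₂–OTs the leaving group is OTs⁻ (pKₐ(p-CH₃C₆H₄SO₃H (TsOH)) ≈ -2.8). Resonance-delocalised arenesulfonate.
Treatment with TsCl / pyridine works by converting the hydroxyl into a tosylate, making CH₃CH₂–OTs enormously more reactive.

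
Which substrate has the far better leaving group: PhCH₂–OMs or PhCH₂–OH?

From PhCH₂–OH the departing group would be OH⁻ (pKₐ(H₂O) ≈ 15.7). Strong base; essentially never leaves without prior activation.
From PhCH₂–OMs the leaving group is OMs⁻ (pKₐ(CH₃SO₃H (MsOH)) ≈ -1.9). Resonance-delocalised alkanesulfonate.
(In practice PhCH₂–OMs is made from PhCH₂–OH by treatment with MsCl / Et₃N, converting the hydroxyl into a mesylate.)

PhCH₂–OMs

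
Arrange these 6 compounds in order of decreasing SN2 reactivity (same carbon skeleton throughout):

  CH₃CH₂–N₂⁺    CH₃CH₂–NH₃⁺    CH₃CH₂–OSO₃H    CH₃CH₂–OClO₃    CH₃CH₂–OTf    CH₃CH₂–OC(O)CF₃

Identical carbon frameworks mean the comparison reduces to leaving-group quality.
A good leaving group is a weak base: the lower the pKₐ of its conjugate acid, the more readily it departs.
CH₃CH₂–N₂⁺ loses N₂: no meaningful conjugate acid; N₂ departs as an exceptionally stable neutral molecule
CH₃CH₂–OTf loses OTf⁻: pKₐ(CF₃SO₃H (triflic acid)) ≈ -14
CH₃CH₂–OClO₃ loses ClO₄⁻: pKₐ(HClO₄) ≈ -10
CH₃CH₂–OSO₃H loses HSO₄⁻: pKₐ(H₂SO₄) ≈ -3
CH₃CH₂–OC(O)CF₃ loses CF₃COO⁻: pKₐ(CF₃COOH) ≈ 0.2
CH₃CH₂–NH₃⁺ loses NH₃: pKₐ(NH₄⁺) ≈ 9.2

CH₃CH₂–N₂⁺ > CH₃CH₂–OTf > CH₃CH₂–OClO₃ > CH₃CH₂–OSO₃H > CH₃CH₂–OC(O)CF₃ > CH₃CH₂–NH₃⁺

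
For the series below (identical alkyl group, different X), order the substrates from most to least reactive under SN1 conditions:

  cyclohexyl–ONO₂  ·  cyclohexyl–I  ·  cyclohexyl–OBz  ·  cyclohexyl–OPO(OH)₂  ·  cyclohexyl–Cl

With the same alkyl group throughout, only the leaving group differentiates the rates.
Leaving-group ability tracks the stability of the departed species; conjugate-acid pKₐ is the usual yardstick (lower pKₐ → better LG).
cyclohexyl–I loses I⁻: pKₐ(HI) ≈ -10
cyclohexyl–Cl loses Cl⁻: pKₐ(HCl) ≈ -7
cyclohexyl–ONO₂ loses NO₃⁻: pKₐ(HNO₃) ≈ -1.3
cyclohexyl–OPO(OH)₂ loses H₂PO₄⁻: pKₐ(H₃PO₄) ≈ 2.1
cyclohexyl–OBz loses PhCOO⁻: pKₐ(C₆H₅COOH) ≈ 4.2

cyclohexyl–I > cyclohexyl–Cl > cyclohexyl–ONO₂ > cyclohexyl–OPO(OH)₂ > cyclohexyl–OBz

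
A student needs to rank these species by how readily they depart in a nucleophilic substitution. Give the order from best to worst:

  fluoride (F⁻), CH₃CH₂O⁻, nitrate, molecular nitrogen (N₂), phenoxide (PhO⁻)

molecular nitrogen (N₂) > nitrate > fluoride (F⁻) > phenoxide (PhO⁻) > CH₃CH₂O⁻

A good leaving group is a weak base: the lower the pKₐ of its conjugate acid, the more readily it departs.
molecular nitrogen (N₂): no meaningful conjugate acid; N₂ departs as an exceptionally stable neutral molecule
nitrate: pKₐ(HNO₃) ≈ -1.3
fluoride (F⁻): pKₐ(HF) ≈ 3.2
phenoxide (PhO⁻): pKₐ(C₆H₅OH (phenol)) ≈ 10
CH₃CH₂O⁻: pKₐ(CH₃CH₂OH) ≈ 16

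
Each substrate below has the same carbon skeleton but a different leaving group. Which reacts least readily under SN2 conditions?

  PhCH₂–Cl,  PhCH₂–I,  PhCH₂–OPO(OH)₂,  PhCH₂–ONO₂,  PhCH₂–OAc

Identical carbon frameworks mean the comparison reduces to leaving-group quality.
Rank by basicity of the departing species: weakest base leaves most easily.
PhCH₂–I loses I⁻: pKₐ(HI) ≈ -10
PhCH₂–Cl loses Cl⁻: pKₐ(HCl) ≈ -7
PhCH₂–ONO₂ loses NO₃⁻: pKₐ(HNO₃) ≈ -1.3
PhCH₂–OPO(OH)₂ loses H₂PO₄⁻: pKₐ(H₃PO₄) ≈ 2.1
PhCH₂–OAc loses AcO⁻: pKₐ(CH₃COOH) ≈ 4.8

PhCH₂–OAc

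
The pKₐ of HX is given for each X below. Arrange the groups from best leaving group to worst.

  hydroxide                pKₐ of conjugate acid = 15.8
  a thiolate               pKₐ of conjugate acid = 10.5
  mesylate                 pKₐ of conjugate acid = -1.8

Lower conjugate-acid pKₐ ⇒ weaker base ⇒ better leaving group.
Sorting by the given values: mesylate (-1.8), a thiolate (10.5), hydroxide (15.8).

mesylate > a thiolate > hydroxide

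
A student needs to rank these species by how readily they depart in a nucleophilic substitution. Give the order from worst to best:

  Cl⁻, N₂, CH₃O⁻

CH₃O⁻ < Cl⁻ < N₂

N₂: no meaningful conjugate acid; N₂ departs as an exceptionally stable neutral molecule
Cl⁻: pKₐ(HCl) ≈ -7
CH₃O⁻: pKₐ(CH₃OH) ≈ 15.5 — strong base; alkoxides do not leave unassisted
Reversing gives the worst-to-best order requested.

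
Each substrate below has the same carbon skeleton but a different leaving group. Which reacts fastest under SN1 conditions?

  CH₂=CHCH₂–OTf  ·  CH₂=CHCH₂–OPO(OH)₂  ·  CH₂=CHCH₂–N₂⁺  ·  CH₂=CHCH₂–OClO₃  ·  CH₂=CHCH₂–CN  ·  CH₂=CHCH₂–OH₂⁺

CH₂=CHCH₂–N₂⁺

The skeletons are identical, so relative rate is governed entirely by leaving-group ability.
The more stable X⁻ (or X) is on its own — i.e. the weaker a base it is — the better a leaving group it makes.
CH₂=CHCH₂–N₂⁺ loses N₂: no meaningful conjugate acid; N₂ departs as an exceptionally stable neutral molecule
CH₂=CHCH₂–OTf loses OTf⁻: pKₐ(CF₃SO₃H (triflic acid)) ≈ -14
CH₂=CHCH₂–OClO₃ loses ClO₄⁻: pKₐ(HClO₄) ≈ -10
CH₂=CHCH₂–OH₂⁺ loses H₂O: pKₐ(H₃O⁺) ≈ -1.7
CH₂=CHCH₂–OPO(OH)₂ loses H₂PO₄⁻: pKₐ(H₃PO₄) ≈ 2.1
CH₂=CHCH₂–CN loses CN⁻: pKₐ(HCN) ≈ 9.2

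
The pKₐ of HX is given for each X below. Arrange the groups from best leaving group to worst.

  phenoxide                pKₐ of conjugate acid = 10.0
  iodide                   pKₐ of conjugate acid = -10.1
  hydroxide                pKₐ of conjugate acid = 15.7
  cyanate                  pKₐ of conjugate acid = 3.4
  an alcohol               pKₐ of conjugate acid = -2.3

Lower conjugate-acid pKₐ ⇒ weaker base ⇒ better leaving group.
Sorting by the given values: iodide (-10.1), an alcohol (-2.3), cyanate (3.4), phenoxide (10.0), hydroxide (15.7).

iodide > an alcohol > cyanate > phenoxide > hydroxide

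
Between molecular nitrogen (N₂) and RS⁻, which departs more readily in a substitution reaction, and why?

molecular nitrogen (N₂)

molecular nitrogen (N₂) is the better leaving group.
N₂ is the ultimate leaving group — it departs as an exceptionally stable neutral molecule, whereas RS⁻ (pKₐ(RSH (a thiol)) ≈ 10.5) is far more basic.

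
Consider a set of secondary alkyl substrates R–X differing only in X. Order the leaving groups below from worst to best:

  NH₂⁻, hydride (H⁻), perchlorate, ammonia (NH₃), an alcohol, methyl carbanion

methyl carbanion < NH₂⁻ < hydride (H⁻) < ammonia (NH₃) < an alcohol < perchlorate

perchlorate: pKₐ(HClO₄) ≈ -10 — extremely weak base; rarely used for safety reasons
an alcohol: pKₐ(R'OH₂⁺) ≈ -2.4 — neutral; leaves from a protonated ether (an oxonium ion, R–O(H)R'⁺)
ammonia (NH₃): pKₐ(NH₄⁺) ≈ 9.2 — neutral but moderately basic; leaves from R–NH₃⁺
hydride (H⁻): pKₐ(H₂) ≈ 36
NH₂⁻: pKₐ(NH₃) ≈ 38
methyl carbanion: pKₐ(CH₄) ≈ 48
Listed from poorest to best leaving group as asked.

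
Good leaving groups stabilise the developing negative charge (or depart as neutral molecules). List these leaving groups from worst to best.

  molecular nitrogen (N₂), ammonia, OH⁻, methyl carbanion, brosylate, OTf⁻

methyl carbanion < OH⁻ < ammonia < brosylate < OTf⁻ < molecular nitrogen (N₂)

Rank by basicity of the departing species: weakest base leaves most easily.
molecular nitrogen (N₂): no meaningful conjugate acid; N₂ departs as an exceptionally stable neutral molecule
OTf⁻: pKₐ(CF₃SO₃H (triflic acid)) ≈ -14
brosylate: pKₐ(p-BrC₆H₄SO₃H) ≈ -2.8
ammonia: pKₐ(NH₄⁺) ≈ 9.2
OH⁻: pKₐ(H₂O) ≈ 15.7 — strong base; essentially never leaves without prior activation
methyl carbanion: pKₐ(CH₄) ≈ 48 — unstabilised carbanion; the worst conceivable leaving group
The question asks for worst first, so the sequence is read in increasing leaving-group ability.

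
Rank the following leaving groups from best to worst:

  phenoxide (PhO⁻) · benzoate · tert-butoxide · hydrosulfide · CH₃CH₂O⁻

benzoate > hydrosulfide > phenoxide (PhO⁻) > CH₃CH₂O⁻ > tert-butoxide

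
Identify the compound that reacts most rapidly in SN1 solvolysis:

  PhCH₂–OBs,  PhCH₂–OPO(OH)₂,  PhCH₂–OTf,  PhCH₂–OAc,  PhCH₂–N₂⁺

PhCH₂–N₂⁺

Same R in every case — rank the leaving groups.
The more stable X⁻ (or X) is on its own — i.e. the weaker a base it is — the better a leaving group it makes.
PhCH₂–N₂⁺ loses N₂: no meaningful conjugate acid; N₂ departs as an exceptionally stable neutral molecule
PhCH₂–OTf loses OTf⁻: pKₐ(CF₃SO₃H (triflic acid)) ≈ -14
PhCH₂–OBs loses OBs⁻: pKₐ(p-BrC₆H₄SO₃H) ≈ -2.8
PhCH₂–OPO(OH)₂ loses H₂PO₄⁻: pKₐ(H₃PO₄) ≈ 2.1
PhCH₂–OAc loses AcO⁻: pKₐ(CH₃COOH) ≈ 4.8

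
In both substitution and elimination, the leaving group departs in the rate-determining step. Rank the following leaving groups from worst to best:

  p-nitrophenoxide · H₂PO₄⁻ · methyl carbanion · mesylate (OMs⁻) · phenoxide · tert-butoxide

A good leaving group is a weak base: the lower the pKₐ of its conjugate acid, the more readily it departs.
mesylate (OMs⁻): pKₐ(CH₃SO₃H (MsOH)) ≈ -1.9 — resonance-delocalised alkanesulfonate
H₂PO₄⁻: pKₐ(H₃PO₄) ≈ 2.1
p-nitrophenoxide: pKₐ(p-nitrophenol) ≈ 7.2
phenoxide: pKₐ(C₆H₅OH (phenol)) ≈ 10
tert-butoxide: pKₐ(t-BuOH) ≈ 18 — bulky, strongly basic alkoxide
methyl carbanion: pKₐ(CH₄) ≈ 48 — unstabilised carbanion; the worst conceivable leaving group
Listed from poorest to best leaving group as asked.

methyl carbanion < tert-butoxide < phenoxide < p-nitrophenoxide < H₂PO₄⁻ < mesylate (OMs⁻)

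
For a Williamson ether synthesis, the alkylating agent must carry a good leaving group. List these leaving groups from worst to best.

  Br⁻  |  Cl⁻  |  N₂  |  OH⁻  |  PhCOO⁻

OH⁻ < PhCOO⁻ < Cl⁻ < Br⁻ < N₂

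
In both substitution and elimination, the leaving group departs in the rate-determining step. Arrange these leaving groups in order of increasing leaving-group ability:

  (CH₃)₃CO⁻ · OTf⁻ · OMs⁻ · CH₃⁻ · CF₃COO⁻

The more stable X⁻ (or X) is on its own — i.e. the weaker a base it is — the better a leaving group it makes.
OTf⁻: pKₐ(CF₃SO₃H (triflic acid)) ≈ -14
OMs⁻: pKₐ(CH₃SO₃H (MsOH)) ≈ -1.9 — resonance-delocalised alkanesulfonate
CF₃COO⁻: pKₐ(CF₃COOH) ≈ 0.2 — strongly electron-withdrawing CF₃ stabilises the carboxylate
(CH₃)₃CO⁻: pKₐ(t-BuOH) ≈ 18
CH₃⁻: pKₐ(CH₄) ≈ 48
Listed from poorest to best leaving group as asked.

CH₃⁻ < (CH₃)₃CO⁻ < CF₃COO⁻ < OMs⁻ < OTf⁻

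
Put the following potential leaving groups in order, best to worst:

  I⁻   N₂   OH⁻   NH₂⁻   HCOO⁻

Leaving-group ability tracks the stability of the departed species; conjugate-acid pKₐ is the usual yardstick (lower pKₐ → better LG).
N₂: no meaningful conjugate acid; N₂ departs as an exceptionally stable neutral molecule
I⁻: pKₐ(HI) ≈ -10
HCOO⁻: pKₐ(HCOOH) ≈ 3.8
OH⁻: pKₐ(H₂O) ≈ 15.7
NH₂⁻: pKₐ(NH₃) ≈ 38

N₂ > I⁻ > HCOO⁻ > OH⁻ > NH₂⁻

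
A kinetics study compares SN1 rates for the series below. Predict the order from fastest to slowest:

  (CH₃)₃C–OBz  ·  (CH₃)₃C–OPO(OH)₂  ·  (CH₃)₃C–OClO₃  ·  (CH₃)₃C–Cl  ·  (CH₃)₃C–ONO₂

(CH₃)₃C–OClO₃ > (CH₃)₃C–Cl > (CH₃)₃C–ONO₂ > (CH₃)₃C–OPO(OH)₂ > (CH₃)₃C–OBz

Identical carbon frameworks mean the comparison reduces to leaving-group quality.
The more stable X⁻ (or X) is on its own — i.e. the weaker a base it is — the better a leaving group it makes.
(CH₃)₃C–OClO₃ loses ClO₄⁻: pKₐ(HClO₄) ≈ -10
(CH₃)₃C–Cl loses Cl⁻: pKₐ(HCl) ≈ -7
(CH₃)₃C–ONO₂ loses NO₃⁻: pKₐ(HNO₃) ≈ -1.3
(CH₃)₃C–OPO(OH)₂ loses H₂PO₄⁻: pKₐ(H₃PO₄) ≈ 2.1
(CH₃)₃C–OBz loses PhCOO⁻: pKₐ(C₆H₅COOH) ≈ 4.2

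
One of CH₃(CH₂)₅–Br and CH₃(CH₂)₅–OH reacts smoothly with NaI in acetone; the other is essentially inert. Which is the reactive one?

From CH₃(CH₂)₅–OH the departing group would be OH⁻ (pKₐ(H₂O) ≈ 15.7). Strong base; essentially never leaves without prior activation.
From CH₃(CH₂)₅–Br the leaving group is Br⁻ (pKₐ(HBr) ≈ -9). Weak base; good leaving group.
(In practice CH₃(CH₂)₅–Br is made from CH₃(CH₂)₅–OH by treatment with PBr₃, replacing the hydroxyl with bromide.)

CH₃(CH₂)₅–Br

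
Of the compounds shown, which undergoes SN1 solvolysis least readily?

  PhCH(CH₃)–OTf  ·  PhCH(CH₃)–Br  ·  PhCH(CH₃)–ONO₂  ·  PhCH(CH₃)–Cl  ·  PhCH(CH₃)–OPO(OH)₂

PhCH(CH₃)–OPO(OH)₂

Same R in every case — rank the leaving groups.
The more stable X⁻ (or X) is on its own — i.e. the weaker a base it is — the better a leaving group it makes.
PhCH(CH₃)–OTf loses OTf⁻: pKₐ(CF₃SO₃H (triflic acid)) ≈ -14
PhCH(CH₃)–Br loses Br⁻: pKₐ(HBr) ≈ -9
PhCH(CH₃)–Cl loses Cl⁻: pKₐ(HCl) ≈ -7
PhCH(CH₃)–ONO₂ loses NO₃⁻: pKₐ(HNO₃) ≈ -1.3
PhCH(CH₃)–OPO(OH)₂ loses H₂PO₄⁻: pKₐ(H₃PO₄) ≈ 2.1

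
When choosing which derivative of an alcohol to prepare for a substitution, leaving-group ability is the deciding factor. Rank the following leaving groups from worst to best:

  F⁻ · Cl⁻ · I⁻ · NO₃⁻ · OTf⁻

OTf⁻: pKₐ(CF₃SO₃H (triflic acid)) ≈ -14
I⁻: pKₐ(HI) ≈ -10 — large, highly polarisable; very weak base
Cl⁻: pKₐ(HCl) ≈ -7
NO₃⁻: pKₐ(HNO₃) ≈ -1.3
F⁻: pKₐ(HF) ≈ 3.2
The question asks for worst first, so the sequence is read in increasing leaving-group ability.

F⁻ < NO₃⁻ < Cl⁻ < I⁻ < OTf⁻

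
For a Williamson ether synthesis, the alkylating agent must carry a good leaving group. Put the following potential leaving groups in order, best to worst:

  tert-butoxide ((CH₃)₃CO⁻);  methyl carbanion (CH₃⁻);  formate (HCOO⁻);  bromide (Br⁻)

bromide (Br⁻): pKₐ(HBr) ≈ -9 — weak base; good leaving group
formate (HCOO⁻): pKₐ(HCOOH) ≈ 3.8
tert-butoxide ((CH₃)₃CO⁻): pKₐ(t-BuOH) ≈ 18 — bulky, strongly basic alkoxide
methyl carbanion (CH₃⁻): pKₐ(CH₄) ≈ 48

bromide (Br⁻) > formate (HCOO⁻) > tert-butoxide ((CH₃)₃CO⁻) > methyl carbanion (CH₃⁻)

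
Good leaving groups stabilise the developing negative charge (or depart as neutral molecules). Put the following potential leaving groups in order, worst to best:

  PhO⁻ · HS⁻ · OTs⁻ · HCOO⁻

PhO⁻ < HS⁻ < HCOO⁻ < OTs⁻

The more stable X⁻ (or X) is on its own — i.e. the weaker a base it is — the better a leaving group it makes.
OTs⁻: pKₐ(p-CH₃C₆H₄SO₃H (TsOH)) ≈ -2.8 — resonance-delocalised arenesulfonate
HCOO⁻: pKₐ(HCOOH) ≈ 3.8 — resonance-stabilised carboxylate
HS⁻: pKₐ(H₂S) ≈ 7 — larger and more polarisable than the oxygen analogue
PhO⁻: pKₐ(C₆H₅OH (phenol)) ≈ 10 — resonance into the ring helps, but still a poor LG
Reversing gives the worst-to-best order requested.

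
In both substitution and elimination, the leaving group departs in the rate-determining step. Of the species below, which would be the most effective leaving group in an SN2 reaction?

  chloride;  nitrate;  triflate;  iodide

triflate

triflate: pKₐ(CF₃SO₃H (triflic acid)) ≈ -14
iodide: pKₐ(HI) ≈ -10
chloride: pKₐ(HCl) ≈ -7
nitrate: pKₐ(HNO₃) ≈ -1.3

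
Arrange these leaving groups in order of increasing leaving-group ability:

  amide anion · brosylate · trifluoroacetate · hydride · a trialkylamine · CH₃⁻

CH₃⁻ < amide anion < hydride < a trialkylamine < trifluoroacetate < brosylate

brosylate: pKₐ(p-BrC₆H₄SO₃H) ≈ -2.8 — arenesulfonate with a p-bromo substituent
trifluoroacetate: pKₐ(CF₃COOH) ≈ 0.2 — strongly electron-withdrawing CF₃ stabilises the carboxylate
a trialkylamine: pKₐ(R'₃NH⁺) ≈ 10.7
hydride: pKₐ(H₂) ≈ 36 — extremely strong base; leaves only in special hydride-transfer contexts
amide anion: pKₐ(NH₃) ≈ 38
CH₃⁻: pKₐ(CH₄) ≈ 48 — unstabilised carbanion; the worst conceivable leaving group
The question asks for worst first, so the sequence is read in increasing leaving-group ability.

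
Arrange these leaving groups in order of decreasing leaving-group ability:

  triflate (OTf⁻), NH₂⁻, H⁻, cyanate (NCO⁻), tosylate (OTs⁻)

Rank by basicity of the departing species: weakest base leaves most easily.
triflate (OTf⁻): pKₐ(CF₃SO₃H (triflic acid)) ≈ -14
tosylate (OTs⁻): pKₐ(p-CH₃C₆H₄SO₃H (TsOH)) ≈ -2.8
cyanate (NCO⁻): pKₐ(HOCN) ≈ 3.5
H⁻: pKₐ(H₂) ≈ 36
NH₂⁻: pKₐ(NH₃) ≈ 38

triflate (OTf⁻) > tosylate (OTs⁻) > cyanate (NCO⁻) > H⁻ > NH₂⁻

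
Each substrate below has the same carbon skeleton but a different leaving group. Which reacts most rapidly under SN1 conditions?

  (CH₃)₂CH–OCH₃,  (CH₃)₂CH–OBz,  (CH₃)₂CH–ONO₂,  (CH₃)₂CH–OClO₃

Identical carbon frameworks mean the comparison reduces to leaving-group quality.
A good leaving group is a weak base: the lower the pKₐ of its conjugate acid, the more readily it departs.
(CH₃)₂CH–OClO₃ loses ClO₄⁻: pKₐ(HClO₄) ≈ -10
(CH₃)₂CH–ONO₂ loses NO₃⁻: pKₐ(HNO₃) ≈ -1.3
(CH₃)₂CH–OBz loses PhCOO⁻: pKₐ(C₆H₅COOH) ≈ 4.2
(CH₃)₂CH–OCH₃ loses CH₃O⁻: pKₐ(CH₃OH) ≈ 15.5

(CH₃)₂CH–OClO₃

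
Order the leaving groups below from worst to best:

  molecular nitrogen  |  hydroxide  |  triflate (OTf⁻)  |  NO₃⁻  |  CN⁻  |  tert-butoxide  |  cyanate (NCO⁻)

tert-butoxide < hydroxide < CN⁻ < cyanate (NCO⁻) < NO₃⁻ < triflate (OTf⁻) < molecular nitrogen

Rank by basicity of the departing species: weakest base leaves most easily.
molecular nitrogen: no meaningful conjugate acid; N₂ departs as an exceptionally stable neutral molecule
triflate (OTf⁻): pKₐ(CF₃SO₃H (triflic acid)) ≈ -14
NO₃⁻: pKₐ(HNO₃) ≈ -1.3 — resonance-delocalised over three oxygens
cyanate (NCO⁻): pKₐ(HOCN) ≈ 3.5 — resonance between N and O
CN⁻: pKₐ(HCN) ≈ 9.2 — sp carbon stabilises the charge somewhat, but still a poor LG
hydroxide: pKₐ(H₂O) ≈ 15.7
tert-butoxide: pKₐ(t-BuOH) ≈ 18
Listed from poorest to best leaving group as asked.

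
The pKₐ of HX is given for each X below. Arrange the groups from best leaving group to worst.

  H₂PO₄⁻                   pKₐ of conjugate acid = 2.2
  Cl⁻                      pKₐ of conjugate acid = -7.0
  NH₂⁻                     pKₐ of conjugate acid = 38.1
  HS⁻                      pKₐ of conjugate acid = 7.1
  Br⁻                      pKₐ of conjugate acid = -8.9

Lower conjugate-acid pKₐ ⇒ weaker base ⇒ better leaving group.
Sorting by the given values: Br⁻ (-8.9), Cl⁻ (-7.0), H₂PO₄⁻ (2.2), HS⁻ (7.1), NH₂⁻ (38.1).

Br⁻ > Cl⁻ > H₂PO₄⁻ > HS⁻ > NH₂⁻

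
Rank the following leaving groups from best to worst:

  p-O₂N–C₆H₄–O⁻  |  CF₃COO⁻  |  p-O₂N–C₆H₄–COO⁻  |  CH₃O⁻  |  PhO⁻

Leaving-group ability tracks the stability of the departed species; conjugate-acid pKₐ is the usual yardstick (lower pKₐ → better LG).
CF₃COO⁻: pKₐ(CF₃COOH) ≈ 0.2 — strongly electron-withdrawing CF₃ stabilises the carboxylate
p-O₂N–C₆H₄–COO⁻: pKₐ(p-nitrobenzoic acid) ≈ 3.4 — electron-withdrawing nitro group stabilises the carboxylate
p-O₂N–C₆H₄–O⁻: pKₐ(p-nitrophenol) ≈ 7.2 — nitro group delocalises the charge; the classic chromogenic LG
PhO⁻: pKₐ(C₆H₅OH (phenol)) ≈ 10 — resonance into the ring helps, but still a poor LG
CH₃O⁻: pKₐ(CH₃OH) ≈ 15.5

CF₃COO⁻ > p-O₂N–C₆H₄–COO⁻ > p-O₂N–C₆H₄–O⁻ > PhO⁻ > CH₃O⁻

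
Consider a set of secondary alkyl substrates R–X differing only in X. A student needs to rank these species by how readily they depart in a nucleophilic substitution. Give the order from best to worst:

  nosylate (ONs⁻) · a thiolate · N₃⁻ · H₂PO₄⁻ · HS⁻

nosylate (ONs⁻) > H₂PO₄⁻ > N₃⁻ > HS⁻ > a thiolate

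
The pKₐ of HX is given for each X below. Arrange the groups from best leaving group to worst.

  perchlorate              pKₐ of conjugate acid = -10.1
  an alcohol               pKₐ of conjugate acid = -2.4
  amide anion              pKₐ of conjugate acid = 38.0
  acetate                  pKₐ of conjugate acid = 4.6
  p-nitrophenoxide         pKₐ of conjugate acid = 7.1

perchlorate > an alcohol > acetate > p-nitrophenoxide > amide anion

Lower conjugate-acid pKₐ ⇒ weaker base ⇒ better leaving group.
Sorting by the given values: perchlorate (-10.1), an alcohol (-2.4), acetate (4.6), p-nitrophenoxide (7.1), amide anion (38.0).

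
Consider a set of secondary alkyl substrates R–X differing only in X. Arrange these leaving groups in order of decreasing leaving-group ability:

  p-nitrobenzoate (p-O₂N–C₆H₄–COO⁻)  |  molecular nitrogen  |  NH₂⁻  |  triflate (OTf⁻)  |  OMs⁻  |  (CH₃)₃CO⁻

molecular nitrogen > triflate (OTf⁻) > OMs⁻ > p-nitrobenzoate (p-O₂N–C₆H₄–COO⁻) > (CH₃)₃CO⁻ > NH₂⁻

Rank by basicity of the departing species: weakest base leaves most easily.
molecular nitrogen: no meaningful conjugate acid; N₂ departs as an exceptionally stable neutral molecule
triflate (OTf⁻): pKₐ(CF₃SO₃H (triflic acid)) ≈ -14
OMs⁻: pKₐ(CH₃SO₃H (MsOH)) ≈ -1.9
p-nitrobenzoate (p-O₂N–C₆H₄–COO⁻): pKₐ(p-nitrobenzoic acid) ≈ 3.4
(CH₃)₃CO⁻: pKₐ(t-BuOH) ≈ 18 — bulky, strongly basic alkoxide
NH₂⁻: pKₐ(NH₃) ≈ 38 — extremely strong base; never a leaving group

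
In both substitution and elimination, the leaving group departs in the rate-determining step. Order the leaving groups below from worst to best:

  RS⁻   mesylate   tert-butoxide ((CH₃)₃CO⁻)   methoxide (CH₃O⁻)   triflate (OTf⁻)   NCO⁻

triflate (OTf⁻): pKₐ(CF₃SO₃H (triflic acid)) ≈ -14
mesylate: pKₐ(CH₃SO₃H (MsOH)) ≈ -1.9
NCO⁻: pKₐ(HOCN) ≈ 3.5
RS⁻: pKₐ(RSH (a thiol)) ≈ 10.5
methoxide (CH₃O⁻): pKₐ(CH₃OH) ≈ 15.5
tert-butoxide ((CH₃)₃CO⁻): pKₐ(t-BuOH) ≈ 18
Listed from poorest to best leaving group as asked.

tert-butoxide ((CH₃)₃CO⁻) < methoxide (CH₃O⁻) < RS⁻ < NCO⁻ < mesylate < triflate (OTf⁻)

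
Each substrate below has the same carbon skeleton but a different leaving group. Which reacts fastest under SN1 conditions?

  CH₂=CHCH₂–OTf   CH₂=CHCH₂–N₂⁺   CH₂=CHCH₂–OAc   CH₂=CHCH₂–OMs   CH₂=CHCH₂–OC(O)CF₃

CH₂=CHCH₂–N₂⁺

The skeletons are identical, so relative rate is governed entirely by leaving-group ability.
The more stable X⁻ (or X) is on its own — i.e. the weaker a base it is — the better a leaving group it makes.
CH₂=CHCH₂–N₂⁺ loses N₂: no meaningful conjugate acid; N₂ departs as an exceptionally stable neutral molecule
CH₂=CHCH₂–OTf loses OTf⁻: pKₐ(CF₃SO₃H (triflic acid)) ≈ -14
CH₂=CHCH₂–OMs loses OMs⁻: pKₐ(CH₃SO₃H (MsOH)) ≈ -1.9
CH₂=CHCH₂–OC(O)CF₃ loses CF₃COO⁻: pKₐ(CF₃COOH) ≈ 0.2
CH₂=CHCH₂–OAc loses AcO⁻: pKₐ(CH₃COOH) ≈ 4.8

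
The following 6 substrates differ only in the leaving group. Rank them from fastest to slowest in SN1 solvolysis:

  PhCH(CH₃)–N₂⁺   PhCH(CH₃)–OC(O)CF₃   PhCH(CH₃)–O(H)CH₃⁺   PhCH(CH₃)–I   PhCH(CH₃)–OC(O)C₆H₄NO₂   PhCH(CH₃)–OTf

Identical carbon frameworks mean the comparison reduces to leaving-group quality.
The more stable X⁻ (or X) is on its own — i.e. the weaker a base it is — the better a leaving group it makes.
PhCH(CH₃)–N₂⁺ loses N₂: no meaningful conjugate acid; N₂ departs as an exceptionally stable neutral molecule
PhCH(CH₃)–OTf loses OTf⁻: pKₐ(CF₃SO₃H (triflic acid)) ≈ -14
PhCH(CH₃)–I loses I⁻: pKₐ(HI) ≈ -10
PhCH(CH₃)–O(H)CH₃⁺ loses R'OH: pKₐ(R'OH₂⁺) ≈ -2.4
PhCH(CH₃)–OC(O)CF₃ loses CF₃COO⁻: pKₐ(CF₃COOH) ≈ 0.2
PhCH(CH₃)–OC(O)C₆H₄NO₂ loses p-O₂N–C₆H₄–COO⁻: pKₐ(p-nitrobenzoic acid) ≈ 3.4

PhCH(CH₃)–N₂⁺ > PhCH(CH₃)–OTf > PhCH(CH₃)–I > PhCH(CH₃)–O(H)CH₃⁺ > PhCH(CH₃)–OC(O)CF₃ > PhCH(CH₃)–OC(O)C₆H₄NO₂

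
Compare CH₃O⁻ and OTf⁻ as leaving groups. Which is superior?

OTf⁻

OTf⁻ is the better leaving group.
pKₐ(CF₃SO₃H (triflic acid)) ≈ -14 versus pKₐ(CH₃OH) ≈ 15.5: OTf⁻ is the much weaker base.
Charge spread over three oxygens and a CF₃ group; the premier leaving group in synthesis.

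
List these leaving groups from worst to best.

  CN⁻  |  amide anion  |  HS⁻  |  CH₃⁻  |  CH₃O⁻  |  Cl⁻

A good leaving group is a weak base: the lower the pKₐ of its conjugate acid, the more readily it departs.
Cl⁻: pKₐ(HCl) ≈ -7
HS⁻: pKₐ(H₂S) ≈ 7 — larger and more polarisable than the oxygen analogue
CN⁻: pKₐ(HCN) ≈ 9.2 — sp carbon stabilises the charge somewhat, but still a poor LG
CH₃O⁻: pKₐ(CH₃OH) ≈ 15.5 — strong base; alkoxides do not leave unassisted
amide anion: pKₐ(NH₃) ≈ 38
CH₃⁻: pKₐ(CH₄) ≈ 48 — unstabilised carbanion; the worst conceivable leaving group
Reversing gives the worst-to-best order requested.

CH₃⁻ < amide anion < CH₃O⁻ < CN⁻ < HS⁻ < Cl⁻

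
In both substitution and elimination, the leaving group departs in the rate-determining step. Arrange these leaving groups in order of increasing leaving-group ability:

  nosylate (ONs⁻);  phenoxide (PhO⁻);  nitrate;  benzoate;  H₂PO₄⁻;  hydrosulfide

A good leaving group is a weak base: the lower the pKₐ of its conjugate acid, the more readily it departs.
nosylate (ONs⁻): pKₐ(p-O₂NC₆H₄SO₃H) ≈ -3.5 — p-nitro group further stabilises the sulfonate
nitrate: pKₐ(HNO₃) ≈ -1.3 — resonance-delocalised over three oxygens
H₂PO₄⁻: pKₐ(H₃PO₄) ≈ 2.1 — moderate base; biological leaving group after further activation
benzoate: pKₐ(C₆H₅COOH) ≈ 4.2 — aryl carboxylate
hydrosulfide: pKₐ(H₂S) ≈ 7 — larger and more polarisable than the oxygen analogue
phenoxide (PhO⁻): pKₐ(C₆H₅OH (phenol)) ≈ 10 — resonance into the ring helps, but still a poor LG
The question asks for worst first, so the sequence is read in increasing leaving-group ability.

phenoxide (PhO⁻) < hydrosulfide < benzoate < H₂PO₄⁻ < nitrate < nosylate (ONs⁻)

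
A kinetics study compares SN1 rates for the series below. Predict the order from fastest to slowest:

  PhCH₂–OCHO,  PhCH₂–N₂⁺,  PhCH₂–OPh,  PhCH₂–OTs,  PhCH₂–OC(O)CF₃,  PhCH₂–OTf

Same R in every case — rank the leaving groups.
A good leaving group is a weak base: the lower the pKₐ of its conjugate acid, the more readily it departs.
PhCH₂–N₂⁺ loses N₂: no meaningful conjugate acid; N₂ departs as an exceptionally stable neutral molecule
PhCH₂–OTf loses OTf⁻: pKₐ(CF₃SO₃H (triflic acid)) ≈ -14
PhCH₂–OTs loses OTs⁻: pKₐ(p-CH₃C₆H₄SO₃H (TsOH)) ≈ -2.8
PhCH₂–OC(O)CF₃ loses CF₃COO⁻: pKₐ(CF₃COOH) ≈ 0.2
PhCH₂–OCHO loses HCOO⁻: pKₐ(HCOOH) ≈ 3.8
PhCH₂–OPh loses PhO⁻: pKₐ(C₆H₅OH (phenol)) ≈ 10

PhCH₂–N₂⁺ > PhCH₂–OTf > PhCH₂–OTs > PhCH₂–OC(O)CF₃ > PhCH₂–OCHO > PhCH₂–OPh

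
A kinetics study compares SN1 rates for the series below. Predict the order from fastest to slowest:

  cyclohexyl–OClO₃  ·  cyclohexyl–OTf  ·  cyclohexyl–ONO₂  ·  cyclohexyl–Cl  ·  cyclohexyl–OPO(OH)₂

cyclohexyl–OTf > cyclohexyl–OClO₃ > cyclohexyl–Cl > cyclohexyl–ONO₂ > cyclohexyl–OPO(OH)₂

Identical carbon frameworks mean the comparison reduces to leaving-group quality.
A good leaving group is a weak base: the lower the pKₐ of its conjugate acid, the more readily it departs.
cyclohexyl–OTf loses OTf⁻: pKₐ(CF₃SO₃H (triflic acid)) ≈ -14
cyclohexyl–OClO₃ loses ClO₄⁻: pKₐ(HClO₄) ≈ -10
cyclohexyl–Cl loses Cl⁻: pKₐ(HCl) ≈ -7
cyclohexyl–ONO₂ loses NO₃⁻: pKₐ(HNO₃) ≈ -1.3
cyclohexyl–OPO(OH)₂ loses H₂PO₄⁻: pKₐ(H₃PO₄) ≈ 2.1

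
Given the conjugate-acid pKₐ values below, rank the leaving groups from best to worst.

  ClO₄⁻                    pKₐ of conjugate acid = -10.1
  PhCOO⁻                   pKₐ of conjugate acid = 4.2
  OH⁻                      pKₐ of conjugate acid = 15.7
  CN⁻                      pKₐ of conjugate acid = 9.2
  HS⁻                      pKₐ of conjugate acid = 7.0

ClO₄⁻ > PhCOO⁻ > HS⁻ > CN⁻ > OH⁻

Lower conjugate-acid pKₐ ⇒ weaker base ⇒ better leaving group.
Sorting by the given values: ClO₄⁻ (-10.1), PhCOO⁻ (4.2), HS⁻ (7.0), CN⁻ (9.2), OH⁻ (15.7).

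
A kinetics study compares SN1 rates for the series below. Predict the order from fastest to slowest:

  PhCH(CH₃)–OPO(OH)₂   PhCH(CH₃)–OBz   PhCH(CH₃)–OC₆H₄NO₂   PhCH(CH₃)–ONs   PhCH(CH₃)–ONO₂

With the same alkyl group throughout, only the leaving group differentiates the rates.
The more stable X⁻ (or X) is on its own — i.e. the weaker a base it is — the better a leaving group it makes.
PhCH(CH₃)–ONs loses ONs⁻: pKₐ(p-O₂NC₆H₄SO₃H) ≈ -3.5
PhCH(CH₃)–ONO₂ loses NO₃⁻: pKₐ(HNO₃) ≈ -1.3
PhCH(CH₃)–OPO(OH)₂ loses H₂PO₄⁻: pKₐ(H₃PO₄) ≈ 2.1
PhCH(CH₃)–OBz loses PhCOO⁻: pKₐ(C₆H₅COOH) ≈ 4.2
PhCH(CH₃)–OC₆H₄NO₂ loses p-O₂N–C₆H₄–O⁻: pKₐ(p-nitrophenol) ≈ 7.2

PhCH(CH₃)–ONs > PhCH(CH₃)–ONO₂ > PhCH(CH₃)–OPO(OH)₂ > PhCH(CH₃)–OBz > PhCH(CH₃)–OC₆H₄NO₂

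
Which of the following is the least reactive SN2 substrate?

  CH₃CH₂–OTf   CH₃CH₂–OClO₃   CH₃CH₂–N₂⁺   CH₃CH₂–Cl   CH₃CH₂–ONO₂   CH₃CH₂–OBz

Same R in every case — rank the leaving groups.
Leaving-group ability tracks the stability of the departed species; conjugate-acid pKₐ is the usual yardstick (lower pKₐ → better LG).
CH₃CH₂–N₂⁺ loses N₂: no meaningful conjugate acid; N₂ departs as an exceptionally stable neutral molecule
CH₃CH₂–OTf loses OTf⁻: pKₐ(CF₃SO₃H (triflic acid)) ≈ -14
CH₃CH₂–OClO₃ loses ClO₄⁻: pKₐ(HClO₄) ≈ -10
CH₃CH₂–Cl loses Cl⁻: pKₐ(HCl) ≈ -7
CH₃CH₂–ONO₂ loses NO₃⁻: pKₐ(HNO₃) ≈ -1.3
CH₃CH₂–OBz loses PhCOO⁻: pKₐ(C₆H₅COOH) ≈ 4.2

CH₃CH₂–OBz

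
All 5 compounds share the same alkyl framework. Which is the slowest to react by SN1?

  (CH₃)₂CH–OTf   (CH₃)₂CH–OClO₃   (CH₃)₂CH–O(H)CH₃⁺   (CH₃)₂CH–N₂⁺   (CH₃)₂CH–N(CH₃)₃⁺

With the same alkyl group throughout, only the leaving group differentiates the rates.
A good leaving group is a weak base: the lower the pKₐ of its conjugate acid, the more readily it departs.
(CH₃)₂CH–N₂⁺ loses N₂: no meaningful conjugate acid; N₂ departs as an exceptionally stable neutral molecule
(CH₃)₂CH–OTf loses OTf⁻: pKₐ(CF₃SO₃H (triflic acid)) ≈ -14
(CH₃)₂CH–OClO₃ loses ClO₄⁻: pKₐ(HClO₄) ≈ -10
(CH₃)₂CH–O(H)CH₃⁺ loses R'OH: pKₐ(R'OH₂⁺) ≈ -2.4
(CH₃)₂CH–N(CH₃)₃⁺ loses NR'₃: pKₐ(R'₃NH⁺) ≈ 10.7

(CH₃)₂CH–N(CH₃)₃⁺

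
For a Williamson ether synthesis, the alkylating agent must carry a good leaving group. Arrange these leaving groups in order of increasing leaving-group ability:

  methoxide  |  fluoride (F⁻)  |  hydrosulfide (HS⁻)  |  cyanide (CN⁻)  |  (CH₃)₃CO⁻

(CH₃)₃CO⁻ < methoxide < cyanide (CN⁻) < hydrosulfide (HS⁻) < fluoride (F⁻)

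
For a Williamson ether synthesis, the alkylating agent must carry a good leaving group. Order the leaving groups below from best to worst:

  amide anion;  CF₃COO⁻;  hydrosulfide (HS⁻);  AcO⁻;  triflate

triflate > CF₃COO⁻ > AcO⁻ > hydrosulfide (HS⁻) > amide anion

triflate: pKₐ(CF₃SO₃H (triflic acid)) ≈ -14
CF₃COO⁻: pKₐ(CF₃COOH) ≈ 0.2
AcO⁻: pKₐ(CH₃COOH) ≈ 4.8
hydrosulfide (HS⁻): pKₐ(H₂S) ≈ 7
amide anion: pKₐ(NH₃) ≈ 38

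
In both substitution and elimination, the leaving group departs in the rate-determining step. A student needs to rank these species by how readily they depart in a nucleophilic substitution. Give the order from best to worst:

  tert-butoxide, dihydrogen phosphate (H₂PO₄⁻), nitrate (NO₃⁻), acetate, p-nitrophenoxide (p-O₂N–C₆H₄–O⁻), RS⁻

nitrate (NO₃⁻): pKₐ(HNO₃) ≈ -1.3 — resonance-delocalised over three oxygens
dihydrogen phosphate (H₂PO₄⁻): pKₐ(H₃PO₄) ≈ 2.1 — moderate base; biological leaving group after further activation
acetate: pKₐ(CH₃COOH) ≈ 4.8
p-nitrophenoxide (p-O₂N–C₆H₄–O⁻): pKₐ(p-nitrophenol) ≈ 7.2
RS⁻: pKₐ(RSH (a thiol)) ≈ 10.5
tert-butoxide: pKₐ(t-BuOH) ≈ 18 — bulky, strongly basic alkoxide

nitrate (NO₃⁻) > dihydrogen phosphate (H₂PO₄⁻) > acetate > p-nitrophenoxide (p-O₂N–C₆H₄–O⁻) > RS⁻ > tert-butoxide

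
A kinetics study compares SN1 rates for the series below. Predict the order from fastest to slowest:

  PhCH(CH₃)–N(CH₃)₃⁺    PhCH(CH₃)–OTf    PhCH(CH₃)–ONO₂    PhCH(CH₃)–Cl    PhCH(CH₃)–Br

PhCH(CH₃)–OTf > PhCH(CH₃)–Br > PhCH(CH₃)–Cl > PhCH(CH₃)–ONO₂ > PhCH(CH₃)–N(CH₃)₃⁺

With the same alkyl group throughout, only the leaving group differentiates the rates.
The more stable X⁻ (or X) is on its own — i.e. the weaker a base it is — the better a leaving group it makes.
PhCH(CH₃)–OTf loses OTf⁻: pKₐ(CF₃SO₃H (triflic acid)) ≈ -14
PhCH(CH₃)–Br loses Br⁻: pKₐ(HBr) ≈ -9
PhCH(CH₃)–Cl loses Cl⁻: pKₐ(HCl) ≈ -7
PhCH(CH₃)–ONO₂ loses NO₃⁻: pKₐ(HNO₃) ≈ -1.3
PhCH(CH₃)–N(CH₃)₃⁺ loses NR'₃: pKₐ(R'₃NH⁺) ≈ 10.7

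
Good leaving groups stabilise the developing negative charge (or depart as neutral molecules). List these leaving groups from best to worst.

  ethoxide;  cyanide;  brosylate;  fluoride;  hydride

brosylate > fluoride > cyanide > ethoxide > hydride

brosylate: pKₐ(p-BrC₆H₄SO₃H) ≈ -2.8
fluoride: pKₐ(HF) ≈ 3.2
cyanide: pKₐ(HCN) ≈ 9.2
ethoxide: pKₐ(CH₃CH₂OH) ≈ 16
hydride: pKₐ(H₂) ≈ 36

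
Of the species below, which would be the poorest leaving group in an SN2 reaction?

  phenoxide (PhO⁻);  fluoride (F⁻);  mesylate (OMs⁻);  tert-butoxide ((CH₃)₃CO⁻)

tert-butoxide ((CH₃)₃CO⁻)

A good leaving group is a weak base: the lower the pKₐ of its conjugate acid, the more readily it departs.
mesylate (OMs⁻): pKₐ(CH₃SO₃H (MsOH)) ≈ -1.9
fluoride (F⁻): pKₐ(HF) ≈ 3.2
phenoxide (PhO⁻): pKₐ(C₆H₅OH (phenol)) ≈ 10
tert-butoxide ((CH₃)₃CO⁻): pKₐ(t-BuOH) ≈ 18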